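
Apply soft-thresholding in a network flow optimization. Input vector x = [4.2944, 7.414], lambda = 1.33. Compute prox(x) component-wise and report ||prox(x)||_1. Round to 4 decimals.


Soft-thresholding with lambda = 1.33:
prox(4.2944) = sign(4.2944)*max(|4.2944| - 1.33, 0) = 2.9644
prox(7.414) = sign(7.414)*max(|7.414| - 1.33, 0) = 6.084
prox(x) = [2.9644, 6.084]
||prox(x)||_1 = 2.9644 + 6.084 = 9.0484


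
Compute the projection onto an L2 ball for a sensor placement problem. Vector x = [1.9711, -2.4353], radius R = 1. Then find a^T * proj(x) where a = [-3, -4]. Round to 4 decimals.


Step 1: Compute ||x|| (intermediates to 6 decimals).
||x|| = sqrt(1.9711^2 + (-2.4353)^2) = 3.133037
Step 2: Project.
Since ||x|| > R, scale = R/||x|| = 1/3.133037 = 0.319179, proj(x) = scale * x
proj(x) = [0.629134, -0.777297]
Step 3: Dot product.
a^T * proj(x) = -3*0.629134 - 4*(-0.777297) = 1.2218


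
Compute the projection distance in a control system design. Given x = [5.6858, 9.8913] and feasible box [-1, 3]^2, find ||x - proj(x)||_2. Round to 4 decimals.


Project each component onto [-1, 3].
clip(5.6858) = 3.0, clip(9.8913) = 3.0
Projection = [3.0, 3.0]
Squared diffs: [7.2135, 47.49]
Distance = sqrt(54.7035) = 7.3962


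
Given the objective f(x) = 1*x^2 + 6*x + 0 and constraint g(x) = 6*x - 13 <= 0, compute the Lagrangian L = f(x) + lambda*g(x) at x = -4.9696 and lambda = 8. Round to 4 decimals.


Step 1: Evaluate f(x).
f(-4.9696) = 1*(-4.9696)^2 + 6*(-4.9696) + 0 = -5.1207
Step 2: Evaluate g(x).
g(-4.9696) = 6*-4.9696 - 13 = -42.8176
Step 3: Compute Lagrangian.
L = -5.1207 + 8*-42.8176 = -347.6615


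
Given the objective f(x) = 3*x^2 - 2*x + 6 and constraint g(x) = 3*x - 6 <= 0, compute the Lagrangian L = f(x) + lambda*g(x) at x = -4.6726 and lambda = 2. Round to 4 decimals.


Step 1: Evaluate f(x).
f(-4.6726) = 3*(-4.6726)^2 - 2*(-4.6726) + 6 = 80.8448
Step 2: Evaluate g(x).
g(-4.6726) = 3*-4.6726 - 6 = -20.0178
Step 3: Compute Lagrangian.
L = 80.8448 + 2*-20.0178 = 40.8092


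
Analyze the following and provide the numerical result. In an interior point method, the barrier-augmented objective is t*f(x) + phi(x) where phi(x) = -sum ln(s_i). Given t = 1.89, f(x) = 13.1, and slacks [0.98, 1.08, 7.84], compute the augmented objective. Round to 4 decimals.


Step 1: Compute log-barrier.
ln values: [-0.0202, 0.077, 2.0592]
phi = -(-0.0202 + 0.077 + 2.0592) = -2.116
Step 2: Compute augmented objective.
t*f(x) = 1.89*13.1 = 24.759
Total = 24.759 - 2.116 = 22.643


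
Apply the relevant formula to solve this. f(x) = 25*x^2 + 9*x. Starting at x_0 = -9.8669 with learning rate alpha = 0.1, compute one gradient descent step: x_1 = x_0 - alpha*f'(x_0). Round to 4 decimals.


We compute the gradient at x_0 and apply the update.
f'(x) = 50*x + 9
f'(-9.8669) = 50*-9.8669 + 9 = -484.345
x_1 = -9.8669 - 0.1*-484.345 = 38.5676


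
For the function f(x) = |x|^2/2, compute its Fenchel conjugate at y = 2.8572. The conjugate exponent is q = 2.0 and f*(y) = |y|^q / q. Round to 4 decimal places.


The conjugate exponent q satisfies 1/p + 1/q = 1.
p = 2, so q = 2/(2 - 1) = 2.0
|y|^q = 2.8572^2.0 = 8.1636
f*(2.8572) = 8.1636 / 2.0 = 4.0818


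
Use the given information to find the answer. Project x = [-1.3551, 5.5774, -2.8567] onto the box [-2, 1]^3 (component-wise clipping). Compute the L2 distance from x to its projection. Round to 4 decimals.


Project each component onto [-2, 1].
clip(-1.3551) = -1.3551, clip(5.5774) = 1.0, clip(-2.8567) = -2.0
Projection = [-1.3551, 1.0, -2.0]
Squared diffs: [0.0, 20.9526, 0.7339]
Distance = sqrt(21.6865) = 4.6569


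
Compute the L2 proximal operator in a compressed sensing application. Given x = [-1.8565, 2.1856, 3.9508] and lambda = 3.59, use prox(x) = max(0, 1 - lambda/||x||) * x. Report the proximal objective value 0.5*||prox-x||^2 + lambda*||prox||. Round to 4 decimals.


Step 1: Compute ||x||.
||x|| = 4.8818
Step 2: Compute scaling factor.
scale = max(0, 1 - 3.59/4.8818) = 0.2646
Step 3: prox(x) = [-0.4913, 0.5784, 1.0455]
||prox(x)|| = 1.2918
Step 4: Proximal objective.
0.5*||prox-x||^2 = 6.4441
lambda*||prox|| = 4.6376
Total = 11.0817


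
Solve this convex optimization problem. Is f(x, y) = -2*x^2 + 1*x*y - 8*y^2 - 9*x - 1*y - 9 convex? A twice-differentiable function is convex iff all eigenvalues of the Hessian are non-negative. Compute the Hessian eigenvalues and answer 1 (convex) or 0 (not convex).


The Hessian of f(x,y) = -2*x^2 + 1*x*y - 8*y^2 - 9*x - 1*y - 9 is:
H = [[-4, 1], [1, -16]]
Trace = -4 - 16 = -20
Determinant = -4*-16 - (1)^2 = 63
Discriminant = (-20)^2 - 4*63 = 148.0
Eigenvalues: lambda_1 = -16.0828, lambda_2 = -3.9172
The function is not convex.

0


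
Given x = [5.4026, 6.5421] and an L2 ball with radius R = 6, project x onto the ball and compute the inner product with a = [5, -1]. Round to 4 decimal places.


Step 1: Compute ||x|| (intermediates to 6 decimals).
||x|| = sqrt(5.4026^2 + 6.5421^2) = 8.484525
Step 2: Project.
Since ||x|| > R, scale = R/||x|| = 6/8.484525 = 0.70717, proj(x) = scale * x
proj(x) = [3.820557, 4.626377]
Step 3: Dot product.
a^T * proj(x) = 5*3.820557 - 1*4.626377 = 14.4764


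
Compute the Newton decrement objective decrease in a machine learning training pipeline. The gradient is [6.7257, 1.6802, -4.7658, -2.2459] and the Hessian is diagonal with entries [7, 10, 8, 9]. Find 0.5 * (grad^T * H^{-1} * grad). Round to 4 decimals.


Step 1: H is diagonal, so H^(-1) * g = [0.9608, 0.168, -0.5957, -0.2495].
Step 2: g^T H^(-1) g = sum_i g_i^2 / H_ii
  = (6.7257)^2/7 + (1.6802)^2/10 + (-4.7658)^2/8 + (-2.2459)^2/9
  = 6.4621 + 0.2823 + 2.8391 + 0.5605 = 10.144
Step 3: Objective decrease = 0.5 * g^T H^(-1) g = 5.072


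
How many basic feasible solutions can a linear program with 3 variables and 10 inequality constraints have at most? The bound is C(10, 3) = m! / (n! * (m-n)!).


Each vertex corresponds to some choice of n active constraints out of m, so the number of vertices is at most C(m, n) = m! / (n!(m-n)!).
m = 10, n = 3
Numerator: 10 * 9 * 8
Denominator: 3! = 6
C(10, 3) = 120


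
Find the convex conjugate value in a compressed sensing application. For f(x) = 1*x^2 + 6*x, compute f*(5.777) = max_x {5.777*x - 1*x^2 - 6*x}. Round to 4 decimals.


f*(y) = sup_x {y*x - a*x^2 - b*x} = sup_x {(y-b)*x - a*x^2}
FOC: (y - b) - 2a*x = 0 => x* = (y - b)/(2a)
x* = (5.777 - 6)/(2*1) = -0.1115
f*(5.777) = (y-b)^2/(4a) = (5.777 - 6)^2/(4*1)
= 0.0497/4 = 0.0124


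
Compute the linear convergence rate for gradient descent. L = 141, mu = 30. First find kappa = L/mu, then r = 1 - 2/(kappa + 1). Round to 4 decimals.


Step 1: Compute the condition number.
kappa = L/mu = 141/30 = 4.7
Step 2: Compute the convergence rate.
r = 1 - 2/(kappa + 1) = 1 - 2*mu/(L + mu) = (L - mu)/(L + mu) = 111/171 = 0.6491


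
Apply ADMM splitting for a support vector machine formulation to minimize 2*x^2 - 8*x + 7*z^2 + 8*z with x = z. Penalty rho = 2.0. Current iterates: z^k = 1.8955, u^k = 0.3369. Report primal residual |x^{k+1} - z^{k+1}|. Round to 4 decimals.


ADMM iteration with rho = 2.0, z^k = 1.8955, u^k = 0.3369
Step 1: x-update.
Minimize 2*x^2 - 8*x + (2.0/2)*(x - 1.8955 + 0.3369)^2
FOC: (2*2 + 2.0)*x = 8 + 2.0*(1.8955 - 0.3369)
x^{k+1} = 1.8529
Step 2: z-update.
Minimize 7*z^2 + 8*z + (2.0/2)*(1.8529 - z + 0.3369)^2
FOC: (2*7 + 2.0)*z = -8 + 2.0*(1.8529 + 0.3369)
z^{k+1} = -0.2263
Step 3: u-update.
u^{k+1} = 0.3369 + 1.8529 + 0.2263 = 2.416
Step 4: Primal residual = |1.8529 + 0.2263| = 2.0791


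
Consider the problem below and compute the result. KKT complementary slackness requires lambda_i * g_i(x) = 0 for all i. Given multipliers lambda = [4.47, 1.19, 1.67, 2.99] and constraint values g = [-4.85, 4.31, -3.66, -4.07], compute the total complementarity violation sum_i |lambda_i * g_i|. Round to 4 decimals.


KKT complementary slackness check:
lambda_1 * g_1 = 4.47 * -4.85 = -21.6795
lambda_2 * g_2 = 1.19 * 4.31 = 5.1289
lambda_3 * g_3 = 1.67 * -3.66 = -6.1122
lambda_4 * g_4 = 2.99 * -4.07 = -12.1693
Total violation = 21.6795 + 5.1289 + 6.1122 + 12.1693 = 45.0899


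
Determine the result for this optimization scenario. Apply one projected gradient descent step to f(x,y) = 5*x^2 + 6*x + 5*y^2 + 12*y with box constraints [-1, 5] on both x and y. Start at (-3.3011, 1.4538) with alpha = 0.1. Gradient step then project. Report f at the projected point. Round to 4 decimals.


Step 1: Compute gradient at (-3.3011, 1.4538).
grad_x = 2*5*-3.3011 + 6 = -27.011
grad_y = 2*5*1.4538 + 12 = 26.538
Step 2: Gradient step.
x_raw = -3.3011 - 0.1*-27.011 = -0.6
y_raw = 1.4538 - 0.1*26.538 = -1.2
Step 3: Project onto [-1, 5].
x_proj = clip(-0.6) = -0.6
y_proj = clip(-1.2) = -1.0
Step 4: Evaluate f.
f(-0.6, -1.0) = -8.8


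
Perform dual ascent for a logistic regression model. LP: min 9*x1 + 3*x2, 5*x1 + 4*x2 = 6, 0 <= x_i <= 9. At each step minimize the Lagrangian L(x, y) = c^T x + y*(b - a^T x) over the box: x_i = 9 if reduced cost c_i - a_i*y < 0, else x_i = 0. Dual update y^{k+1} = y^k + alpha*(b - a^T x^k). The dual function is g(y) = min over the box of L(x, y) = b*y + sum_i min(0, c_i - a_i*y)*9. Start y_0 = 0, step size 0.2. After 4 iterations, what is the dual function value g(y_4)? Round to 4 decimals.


Dual ascent for LP: min 9*x1 + 3*x2, 5*x1 + 4*x2 = 6, 0 <= x_i <= 9
Step 1: y^k = 0.0, reduced costs: (9.0, 3.0)
  x^k = (0.0, 0.0), subgradient = b - a^T x = 6.0
  y^{k+1} = 0.0 + 0.2*6.0 = 1.2
Step 2: y^k = 1.2, reduced costs: (3.0, -1.8)
  x^k = (0.0, 9.0), subgradient = b - a^T x = -30.0
  y^{k+1} = 1.2 + 0.2*-30.0 = -4.8
Step 3: y^k = -4.8, reduced costs: (33.0, 22.2)
  x^k = (0.0, 0.0), subgradient = b - a^T x = 6.0
  y^{k+1} = -4.8 + 0.2*6.0 = -3.6
Step 4: y^k = -3.6, reduced costs: (27.0, 17.4)
  x^k = (0.0, 0.0), subgradient = b - a^T x = 6.0
  y^{k+1} = -3.6 + 0.2*6.0 = -2.4
Dual objective at y_4 = -2.4: reduced costs (21.0, 12.6), box minimizer x = (0.0, 0.0)
g(y_4) = b*y + (c1 - a1*y)*x1 + (c2 - a2*y)*x2 = 6*(-2.4) + 21.0*0.0 + 12.6*0.0 = -14.4 + 0.0 + 0.0 = -14.4


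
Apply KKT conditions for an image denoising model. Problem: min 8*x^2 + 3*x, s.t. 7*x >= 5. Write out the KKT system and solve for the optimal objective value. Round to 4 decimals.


Step 1: Try lambda = 0 (constraint inactive).
x_unc = -3/(2*8) = -0.1875
Check: 7*-0.1875 = -1.3125 < 5 -- violated!
Step 2: Constraint must be active: 7*x = 5
x* = 5/7 = 0.7143 (rounded; the exact value 5/7 is used below)
lambda = (2*8*(5/7) + 3)/7 = 2.0612
Step 3: Compute optimal value.
f(x*) = 8*(5/7)^2 + 3*(5/7) = 6.2245


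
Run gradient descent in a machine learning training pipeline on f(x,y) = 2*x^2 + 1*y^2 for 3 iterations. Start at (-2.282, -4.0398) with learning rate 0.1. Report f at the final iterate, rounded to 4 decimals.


Gradient descent on f(x,y) = 2*x^2 + 1*y^2.
Starting point: (-2.282, -4.0398), alpha = 0.1
Step 1: grad_x = 2*2*-2.282 = -9.128, grad_y = 2*1*-4.0398 = -8.0796
  x_1 = -2.282 - 0.1*-9.128 = -1.3692
  y_1 = -4.0398 - 0.1*-8.0796 = -3.2318
Step 2: grad_x = 2*2*-1.3692 = -5.4768, grad_y = 2*1*-3.2318 = -6.4637
  x_2 = -1.3692 - 0.1*-5.4768 = -0.8215
  y_2 = -3.2318 - 0.1*-6.4637 = -2.5855
Step 3: grad_x = 2*2*-0.8215 = -3.2861, grad_y = 2*1*-2.5855 = -5.1709
  x_3 = -0.8215 - 0.1*-3.2861 = -0.4929
  y_3 = -2.5855 - 0.1*-5.1709 = -2.0684
f(-0.4929, -2.0684) = 2*(-0.4929)^2 + 1*(-2.0684)^2 = 4.7641


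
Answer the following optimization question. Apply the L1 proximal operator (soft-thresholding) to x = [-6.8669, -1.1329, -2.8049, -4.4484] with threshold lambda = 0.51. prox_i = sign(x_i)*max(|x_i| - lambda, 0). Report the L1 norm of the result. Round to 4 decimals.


Soft-thresholding with lambda = 0.51:
prox(-6.8669) = sign(-6.8669)*max(|-6.8669| - 0.51, 0) = -6.3569
prox(-1.1329) = sign(-1.1329)*max(|-1.1329| - 0.51, 0) = -0.6229
prox(-2.8049) = sign(-2.8049)*max(|-2.8049| - 0.51, 0) = -2.2949
prox(-4.4484) = sign(-4.4484)*max(|-4.4484| - 0.51, 0) = -3.9384
prox(x) = [-6.3569, -0.6229, -2.2949, -3.9384]
||prox(x)||_1 = 6.3569 + 0.6229 + 2.2949 + 3.9384 = 13.2131


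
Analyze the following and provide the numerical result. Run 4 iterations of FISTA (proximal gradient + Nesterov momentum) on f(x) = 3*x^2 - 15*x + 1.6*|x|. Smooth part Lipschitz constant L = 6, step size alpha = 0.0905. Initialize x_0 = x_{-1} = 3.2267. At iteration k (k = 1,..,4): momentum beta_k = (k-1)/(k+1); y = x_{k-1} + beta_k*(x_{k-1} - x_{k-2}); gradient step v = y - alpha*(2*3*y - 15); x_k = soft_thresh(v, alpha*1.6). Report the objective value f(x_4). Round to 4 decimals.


FISTA on f(x) = 3*x^2 - 15*x + 1.6*|x|
L = 6, alpha = 0.0905
Iteration 1: beta = 0.0, y = 3.2267 + 0.0*(3.2267 - 3.2267) = 3.2267
  grad(y) = 4.3602, v = y - alpha*grad = 2.8321
  prox(v) = soft_thresh(2.8321, 0.1448) = 2.6873
Iteration 2: beta = 0.3333, y = 2.6873 + 0.3333*(2.6873 - 3.2267) = 2.5075
  grad(y) = 0.045, v = y - alpha*grad = 2.5034
  prox(v) = soft_thresh(2.5034, 0.1448) = 2.3586
Iteration 3: beta = 0.5, y = 2.3586 + 0.5*(2.3586 - 2.6873) = 2.1943
  grad(y) = -1.8342, v = y - alpha*grad = 2.3603
  prox(v) = soft_thresh(2.3603, 0.1448) = 2.2155
Iteration 4: beta = 0.6, y = 2.2155 + 0.6*(2.2155 - 2.3586) = 2.1296
  grad(y) = -2.2223, v = y - alpha*grad = 2.3307
  prox(v) = soft_thresh(2.3307, 0.1448) = 2.1859
f(x_4) = 3*2.1859^2 - 15*2.1859 + 1.6*|2.1859| = -14.9566


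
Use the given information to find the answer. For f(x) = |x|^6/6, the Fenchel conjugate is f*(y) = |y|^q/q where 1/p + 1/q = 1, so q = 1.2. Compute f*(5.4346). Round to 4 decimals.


The conjugate exponent q satisfies 1/p + 1/q = 1.
p = 6, so q = 6/(6 - 1) = 1.2
|y|^q = 5.4346^1.2 = 7.6243
f*(5.4346) = 7.6243 / 1.2 = 6.3536


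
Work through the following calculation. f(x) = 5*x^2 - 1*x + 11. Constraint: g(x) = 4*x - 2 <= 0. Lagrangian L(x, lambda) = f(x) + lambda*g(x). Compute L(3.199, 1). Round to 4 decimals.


Step 1: Evaluate f(x).
f(3.199) = 5*3.199^2 - 1*3.199 + 11 = 58.969
Step 2: Evaluate g(x).
g(3.199) = 4*3.199 - 2 = 10.796
Step 3: Compute Lagrangian.
L = 58.969 + 1*10.796 = 69.765


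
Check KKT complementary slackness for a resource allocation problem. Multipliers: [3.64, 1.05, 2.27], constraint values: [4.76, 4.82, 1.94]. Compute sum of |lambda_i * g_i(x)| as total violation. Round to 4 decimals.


KKT complementary slackness check:
lambda_1 * g_1 = 3.64 * 4.76 = 17.3264
lambda_2 * g_2 = 1.05 * 4.82 = 5.061
lambda_3 * g_3 = 2.27 * 1.94 = 4.4038
Total violation = 17.3264 + 5.061 + 4.4038 = 26.7912


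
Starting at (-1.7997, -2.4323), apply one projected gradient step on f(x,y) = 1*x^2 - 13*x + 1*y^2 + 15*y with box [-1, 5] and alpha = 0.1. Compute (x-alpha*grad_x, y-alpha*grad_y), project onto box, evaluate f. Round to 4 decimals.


Step 1: Compute gradient at (-1.7997, -2.4323).
grad_x = 2*1*-1.7997 - 13 = -16.5994
grad_y = 2*1*-2.4323 + 15 = 10.1354
Step 2: Gradient step.
x_raw = -1.7997 - 0.1*-16.5994 = -0.1398
y_raw = -2.4323 - 0.1*10.1354 = -3.4458
Step 3: Project onto [-1, 5].
x_proj = clip(-0.1398) = -0.1398
y_proj = clip(-3.4458) = -1.0
Step 4: Evaluate f.
f(-0.1398, -1.0) = -12.1636


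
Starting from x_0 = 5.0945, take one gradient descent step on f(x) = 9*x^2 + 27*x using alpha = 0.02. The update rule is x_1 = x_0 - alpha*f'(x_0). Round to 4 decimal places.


We compute the gradient at x_0 and apply the update.
f'(x) = 18*x + 27
f'(5.0945) = 18*5.0945 + 27 = 118.701
x_1 = 5.0945 - 0.02*118.701 = 2.7205


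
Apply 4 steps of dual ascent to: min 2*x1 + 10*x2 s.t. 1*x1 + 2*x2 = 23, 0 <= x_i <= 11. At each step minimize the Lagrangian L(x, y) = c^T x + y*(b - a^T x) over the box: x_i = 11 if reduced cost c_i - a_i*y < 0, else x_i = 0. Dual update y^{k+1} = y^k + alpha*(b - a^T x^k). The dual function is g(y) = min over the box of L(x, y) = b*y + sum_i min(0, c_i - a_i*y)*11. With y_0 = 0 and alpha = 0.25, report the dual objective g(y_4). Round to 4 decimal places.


Dual ascent for LP: min 2*x1 + 10*x2, 1*x1 + 2*x2 = 23, 0 <= x_i <= 11
Step 1: y^k = 0.0, reduced costs: (2.0, 10.0)
  x^k = (0.0, 0.0), subgradient = b - a^T x = 23.0
  y^{k+1} = 0.0 + 0.25*23.0 = 5.75
Step 2: y^k = 5.75, reduced costs: (-3.75, -1.5)
  x^k = (11.0, 11.0), subgradient = b - a^T x = -10.0
  y^{k+1} = 5.75 + 0.25*-10.0 = 3.25
Step 3: y^k = 3.25, reduced costs: (-1.25, 3.5)
  x^k = (11.0, 0.0), subgradient = b - a^T x = 12.0
  y^{k+1} = 3.25 + 0.25*12.0 = 6.25
Step 4: y^k = 6.25, reduced costs: (-4.25, -2.5)
  x^k = (11.0, 11.0), subgradient = b - a^T x = -10.0
  y^{k+1} = 6.25 + 0.25*-10.0 = 3.75
Dual objective at y_4 = 3.75: reduced costs (-1.75, 2.5), box minimizer x = (11.0, 0.0)
g(y_4) = b*y + (c1 - a1*y)*x1 + (c2 - a2*y)*x2 = 23*3.75 + (-1.75)*11.0 + 2.5*0.0 = 86.25 - 19.25 + 0.0 = 67.0


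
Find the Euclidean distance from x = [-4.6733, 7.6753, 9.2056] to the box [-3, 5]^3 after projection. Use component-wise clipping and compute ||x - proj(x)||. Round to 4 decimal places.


Project each component onto [-3, 5].
clip(-4.6733) = -3.0, clip(7.6753) = 5.0, clip(9.2056) = 5.0
Projection = [-3.0, 5.0, 5.0]
Squared diffs: [2.7999, 7.1572, 17.6871]
Distance = sqrt(27.6442) = 5.2578


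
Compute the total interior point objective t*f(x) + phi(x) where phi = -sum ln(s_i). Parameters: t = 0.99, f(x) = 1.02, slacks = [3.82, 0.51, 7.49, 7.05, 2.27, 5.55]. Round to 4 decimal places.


Step 1: Compute log-barrier.
ln values: [1.3403, -0.6733, 2.0136, 1.953, 0.8198, 1.7138]
phi = -(1.3403 - 0.6733 + 2.0136 + 1.953 + 0.8198 + 1.7138) = -7.1671
Step 2: Compute augmented objective.
t*f(x) = 0.99*1.02 = 1.0098
Total = 1.0098 - 7.1671 = -6.1573


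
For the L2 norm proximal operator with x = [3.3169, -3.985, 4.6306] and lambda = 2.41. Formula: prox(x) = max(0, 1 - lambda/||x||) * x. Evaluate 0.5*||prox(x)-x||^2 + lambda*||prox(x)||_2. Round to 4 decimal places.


Step 1: Compute ||x||.
||x|| = 6.9516
Step 2: Compute scaling factor.
scale = max(0, 1 - 2.41/6.9516) = 0.6533
Step 3: prox(x) = [2.167, -2.6035, 3.0252]
||prox(x)|| = 4.5416
Step 4: Proximal objective.
0.5*||prox-x||^2 = 2.9041
lambda*||prox|| = 10.9453
Total = 13.8493


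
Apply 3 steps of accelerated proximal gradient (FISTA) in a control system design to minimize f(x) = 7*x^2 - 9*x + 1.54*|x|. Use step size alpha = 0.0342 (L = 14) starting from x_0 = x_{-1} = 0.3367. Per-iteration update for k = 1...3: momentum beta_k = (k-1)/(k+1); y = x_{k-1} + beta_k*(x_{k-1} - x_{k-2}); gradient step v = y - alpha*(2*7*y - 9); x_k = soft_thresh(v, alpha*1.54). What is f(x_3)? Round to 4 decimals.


FISTA on f(x) = 7*x^2 - 9*x + 1.54*|x|
L = 14, alpha = 0.0342
Iteration 1: beta = 0.0, y = 0.3367 + 0.0*(0.3367 - 0.3367) = 0.3367
  grad(y) = -4.2862, v = y - alpha*grad = 0.4833
  prox(v) = soft_thresh(0.4833, 0.0527) = 0.4306
Iteration 2: beta = 0.3333, y = 0.4306 + 0.3333*(0.4306 - 0.3367) = 0.4619
  grad(y) = -2.533, v = y - alpha*grad = 0.5486
  prox(v) = soft_thresh(0.5486, 0.0527) = 0.4959
Iteration 3: beta = 0.5, y = 0.4959 + 0.5*(0.4959 - 0.4306) = 0.5285
  grad(y) = -1.6007, v = y - alpha*grad = 0.5833
  prox(v) = soft_thresh(0.5833, 0.0527) = 0.5306
f(x_3) = 7*0.5306^2 - 9*0.5306 + 1.54*|0.5306| = -1.9875


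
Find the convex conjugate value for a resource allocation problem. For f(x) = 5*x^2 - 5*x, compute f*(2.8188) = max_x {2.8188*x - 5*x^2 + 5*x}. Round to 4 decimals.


f*(y) = sup_x {y*x - a*x^2 - b*x} = sup_x {(y-b)*x - a*x^2}
FOC: (y - b) - 2a*x = 0 => x* = (y - b)/(2a)
x* = (2.8188 + 5)/(2*5) = 0.7819
f*(2.8188) = (y-b)^2/(4a) = (2.8188 + 5)^2/(4*5)
= 61.1336/20 = 3.0567


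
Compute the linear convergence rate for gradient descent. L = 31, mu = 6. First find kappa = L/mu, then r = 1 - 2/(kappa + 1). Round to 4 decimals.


Step 1: Compute the condition number.
kappa = L/mu = 31/6 = 5.1667
Step 2: Compute the convergence rate.
r = 1 - 2/(kappa + 1) = 1 - 2*mu/(L + mu) = (L - mu)/(L + mu) = 25/37 = 0.6757


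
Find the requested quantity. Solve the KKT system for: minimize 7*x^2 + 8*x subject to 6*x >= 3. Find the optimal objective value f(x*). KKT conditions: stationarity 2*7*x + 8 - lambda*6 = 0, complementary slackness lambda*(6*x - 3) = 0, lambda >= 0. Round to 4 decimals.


Step 1: Try lambda = 0 (constraint inactive).
x_unc = -8/(2*7) = -0.5714
Check: 6*-0.5714 = -3.4284 < 3 -- violated!
Step 2: Constraint must be active: 6*x = 3
x* = 3/6 = 0.5
lambda = (2*7*0.5 + 8)/6 = 2.5
Step 3: Compute optimal value.
f(x*) = 7*0.5^2 + 8*0.5 = 5.75


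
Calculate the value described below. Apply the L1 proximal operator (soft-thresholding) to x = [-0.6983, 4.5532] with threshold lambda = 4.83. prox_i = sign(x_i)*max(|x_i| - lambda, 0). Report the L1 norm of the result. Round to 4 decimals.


Soft-thresholding with lambda = 4.83:
prox(-0.6983) = sign(-0.6983)*max(|-0.6983| - 4.83, 0) = 0.0
prox(4.5532) = sign(4.5532)*max(|4.5532| - 4.83, 0) = 0.0
prox(x) = [0.0, 0.0]
||prox(x)||_1 = 0.0 + 0.0 = 0.0


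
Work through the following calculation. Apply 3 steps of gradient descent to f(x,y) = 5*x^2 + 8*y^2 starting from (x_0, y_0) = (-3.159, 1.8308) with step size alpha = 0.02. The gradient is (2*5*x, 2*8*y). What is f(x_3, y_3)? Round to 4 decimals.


Gradient descent on f(x,y) = 5*x^2 + 8*y^2.
Starting point: (-3.159, 1.8308), alpha = 0.02
Step 1: grad_x = 2*5*-3.159 = -31.59, grad_y = 2*8*1.8308 = 29.2928
  x_1 = -3.159 - 0.02*-31.59 = -2.5272
  y_1 = 1.8308 - 0.02*29.2928 = 1.2449
Step 2: grad_x = 2*5*-2.5272 = -25.272, grad_y = 2*8*1.2449 = 19.9191
  x_2 = -2.5272 - 0.02*-25.272 = -2.0218
  y_2 = 1.2449 - 0.02*19.9191 = 0.8466
Step 3: grad_x = 2*5*-2.0218 = -20.2176, grad_y = 2*8*0.8466 = 13.545
  x_3 = -2.0218 - 0.02*-20.2176 = -1.6174
  y_3 = 0.8466 - 0.02*13.545 = 0.5757
f(-1.6174, 0.5757) = 5*(-1.6174)^2 + 8*0.5757^2 = 15.7311


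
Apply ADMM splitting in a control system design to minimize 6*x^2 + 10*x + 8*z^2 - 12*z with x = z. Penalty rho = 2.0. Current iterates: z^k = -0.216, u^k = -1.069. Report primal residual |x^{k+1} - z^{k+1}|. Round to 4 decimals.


ADMM iteration with rho = 2.0, z^k = -0.216, u^k = -1.069
Step 1: x-update.
Minimize 6*x^2 + 10*x + (2.0/2)*(x + 0.216 - 1.069)^2
FOC: (2*6 + 2.0)*x = -10 + 2.0*(-0.216 + 1.069)
x^{k+1} = -0.5924
Step 2: z-update.
Minimize 8*z^2 - 12*z + (2.0/2)*(-0.5924 - z - 1.069)^2
FOC: (2*8 + 2.0)*z = 12 + 2.0*(-0.5924 - 1.069)
z^{k+1} = 0.4821
Step 3: u-update.
u^{k+1} = -1.069 - 0.5924 - 0.4821 = -2.1435
Step 4: Primal residual = |-0.5924 - 0.4821| = 1.0745


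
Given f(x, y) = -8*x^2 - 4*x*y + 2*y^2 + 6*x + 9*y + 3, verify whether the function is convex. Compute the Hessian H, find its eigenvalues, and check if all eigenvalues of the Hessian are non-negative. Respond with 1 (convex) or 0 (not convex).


The Hessian of f(x,y) = -8*x^2 - 4*x*y + 2*y^2 + 6*x + 9*y + 3 is:
H = [[-16, -4], [-4, 4]]
Trace = -16 + 4 = -12
Determinant = -16*4 - (-4)^2 = -80
Discriminant = (-12)^2 - 4*-80 = 464.0
Eigenvalues: lambda_1 = -16.7703, lambda_2 = 4.7703
The function is not convex.

0


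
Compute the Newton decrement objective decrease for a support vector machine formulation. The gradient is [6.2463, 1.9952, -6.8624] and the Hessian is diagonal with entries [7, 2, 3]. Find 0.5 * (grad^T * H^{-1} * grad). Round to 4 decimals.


Step 1: H is diagonal, so H^(-1) * g = [0.8923, 0.9976, -2.2875].
Step 2: g^T H^(-1) g = sum_i g_i^2 / H_ii
  = (6.2463)^2/7 + (1.9952)^2/2 + (-6.8624)^2/3
  = 5.5738 + 1.9904 + 15.6975 = 23.2617
Step 3: Objective decrease = 0.5 * g^T H^(-1) g = 11.6308


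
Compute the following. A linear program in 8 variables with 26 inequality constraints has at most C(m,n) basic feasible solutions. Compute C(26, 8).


Each vertex corresponds to some choice of n active constraints out of m, so the number of vertices is at most C(m, n) = m! / (n!(m-n)!).
m = 26, n = 8
Numerator: 26 * 25 * 24 * 23 * 22 * 21 * 20 * 19
Denominator: 8! = 40320
C(26, 8) = 1562275


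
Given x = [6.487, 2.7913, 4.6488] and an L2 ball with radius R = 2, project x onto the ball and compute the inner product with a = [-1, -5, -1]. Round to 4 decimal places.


Step 1: Compute ||x|| (intermediates to 6 decimals).
||x|| = sqrt(6.487^2 + 2.7913^2 + 4.6488^2) = 8.454813
Step 2: Project.
Since ||x|| > R, scale = R/||x|| = 2/8.454813 = 0.236552, proj(x) = scale * x
proj(x) = [1.534513, 0.660288, 1.099683]
Step 3: Dot product.
a^T * proj(x) = -1*1.534513 - 5*0.660288 - 1*1.099683 = -5.9356


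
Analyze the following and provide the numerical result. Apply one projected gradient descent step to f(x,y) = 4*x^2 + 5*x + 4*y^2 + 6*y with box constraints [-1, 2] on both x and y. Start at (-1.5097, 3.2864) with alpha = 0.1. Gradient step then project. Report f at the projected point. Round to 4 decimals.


Step 1: Compute gradient at (-1.5097, 3.2864).
grad_x = 2*4*-1.5097 + 5 = -7.0776
grad_y = 2*4*3.2864 + 6 = 32.2912
Step 2: Gradient step.
x_raw = -1.5097 - 0.1*-7.0776 = -0.8019
y_raw = 3.2864 - 0.1*32.2912 = 0.0573
Step 3: Project onto [-1, 2].
x_proj = clip(-0.8019) = -0.8019
y_proj = clip(0.0573) = 0.0573
Step 4: Evaluate f.
f(-0.8019, 0.0573) = -1.0805


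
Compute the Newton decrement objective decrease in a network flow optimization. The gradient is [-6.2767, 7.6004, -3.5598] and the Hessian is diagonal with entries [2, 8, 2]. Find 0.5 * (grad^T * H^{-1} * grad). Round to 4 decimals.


Step 1: H is diagonal, so H^(-1) * g = [-3.1384, 0.9501, -1.7799].
Step 2: g^T H^(-1) g = sum_i g_i^2 / H_ii
  = (-6.2767)^2/2 + (7.6004)^2/8 + (-3.5598)^2/2
  = 19.6985 + 7.2208 + 6.3361 = 33.2553
Step 3: Objective decrease = 0.5 * g^T H^(-1) g = 16.6277


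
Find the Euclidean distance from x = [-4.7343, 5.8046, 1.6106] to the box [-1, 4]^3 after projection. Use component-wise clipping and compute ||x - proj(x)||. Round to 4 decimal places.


Project each component onto [-1, 4].
clip(-4.7343) = -1.0, clip(5.8046) = 4.0, clip(1.6106) = 1.6106
Projection = [-1.0, 4.0, 1.6106]
Squared diffs: [13.945, 3.2566, 0.0]
Distance = sqrt(17.2016) = 4.1475


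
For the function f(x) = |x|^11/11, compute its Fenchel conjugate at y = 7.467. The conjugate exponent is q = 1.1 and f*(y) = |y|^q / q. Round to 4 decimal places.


The conjugate exponent q satisfies 1/p + 1/q = 1.
p = 11, so q = 11/(11 - 1) = 1.1
|y|^q = 7.467^1.1 = 9.1298
f*(7.467) = 9.1298 / 1.1 = 8.2998


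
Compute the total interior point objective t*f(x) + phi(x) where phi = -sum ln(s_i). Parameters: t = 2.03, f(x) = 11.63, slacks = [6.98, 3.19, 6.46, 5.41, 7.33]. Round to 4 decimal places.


Step 1: Compute log-barrier.
ln values: [1.943, 1.16, 1.8656, 1.6882, 1.992]
phi = -(1.943 + 1.16 + 1.8656 + 1.6882 + 1.992) = -8.6489
Step 2: Compute augmented objective.
t*f(x) = 2.03*11.63 = 23.6089
Total = 23.6089 - 8.6489 = 14.96


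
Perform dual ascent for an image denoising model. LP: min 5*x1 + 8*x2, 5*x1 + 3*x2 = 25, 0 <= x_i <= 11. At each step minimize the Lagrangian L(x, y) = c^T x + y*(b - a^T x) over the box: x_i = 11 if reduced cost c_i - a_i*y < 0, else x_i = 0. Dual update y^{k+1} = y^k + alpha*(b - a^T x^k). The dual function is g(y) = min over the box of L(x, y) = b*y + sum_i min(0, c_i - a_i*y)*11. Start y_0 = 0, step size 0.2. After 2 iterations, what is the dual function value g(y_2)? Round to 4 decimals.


Dual ascent for LP: min 5*x1 + 8*x2, 5*x1 + 3*x2 = 25, 0 <= x_i <= 11
Step 1: y^k = 0.0, reduced costs: (5.0, 8.0)
  x^k = (0.0, 0.0), subgradient = b - a^T x = 25.0
  y^{k+1} = 0.0 + 0.2*25.0 = 5.0
Step 2: y^k = 5.0, reduced costs: (-20.0, -7.0)
  x^k = (11.0, 11.0), subgradient = b - a^T x = -63.0
  y^{k+1} = 5.0 + 0.2*-63.0 = -7.6
Dual objective at y_2 = -7.6: reduced costs (43.0, 30.8), box minimizer x = (0.0, 0.0)
g(y_2) = b*y + (c1 - a1*y)*x1 + (c2 - a2*y)*x2 = 25*(-7.6) + 43.0*0.0 + 30.8*0.0 = -190.0 + 0.0 + 0.0 = -190.0


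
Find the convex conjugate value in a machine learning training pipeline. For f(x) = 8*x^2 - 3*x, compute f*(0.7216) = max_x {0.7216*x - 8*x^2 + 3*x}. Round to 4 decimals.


f*(y) = sup_x {y*x - a*x^2 - b*x} = sup_x {(y-b)*x - a*x^2}
FOC: (y - b) - 2a*x = 0 => x* = (y - b)/(2a)
x* = (0.7216 + 3)/(2*8) = 0.2326
f*(0.7216) = (y-b)^2/(4a) = (0.7216 + 3)^2/(4*8)
= 13.8503/32 = 0.4328


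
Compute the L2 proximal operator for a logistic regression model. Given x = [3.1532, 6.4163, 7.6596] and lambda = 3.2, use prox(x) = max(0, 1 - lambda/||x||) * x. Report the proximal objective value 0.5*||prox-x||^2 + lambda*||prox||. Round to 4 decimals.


Step 1: Compute ||x||.
||x|| = 10.4776
Step 2: Compute scaling factor.
scale = max(0, 1 - 3.2/10.4776) = 0.6946
Step 3: prox(x) = [2.1902, 4.4567, 5.3203]
||prox(x)|| = 7.2776
Step 4: Proximal objective.
0.5*||prox-x||^2 = 5.12
lambda*||prox|| = 23.2883
Total = 28.4085


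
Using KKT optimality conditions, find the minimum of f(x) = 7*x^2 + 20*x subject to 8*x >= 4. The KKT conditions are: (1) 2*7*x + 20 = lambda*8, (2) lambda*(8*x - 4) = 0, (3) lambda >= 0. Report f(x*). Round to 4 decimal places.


Step 1: Try lambda = 0 (constraint inactive).
x_unc = -20/(2*7) = -1.4286
Check: 8*-1.4286 = -11.4288 < 4 -- violated!
Step 2: Constraint must be active: 8*x = 4
x* = 4/8 = 0.5
lambda = (2*7*0.5 + 20)/8 = 3.375
Step 3: Compute optimal value.
f(x*) = 7*0.5^2 + 20*0.5 = 11.75


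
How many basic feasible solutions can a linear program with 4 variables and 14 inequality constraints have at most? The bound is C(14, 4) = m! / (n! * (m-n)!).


Each vertex corresponds to some choice of n active constraints out of m, so the number of vertices is at most C(m, n) = m! / (n!(m-n)!).
m = 14, n = 4
Numerator: 14 * 13 * 12 * 11
Denominator: 4! = 24
C(14, 4) = 1001


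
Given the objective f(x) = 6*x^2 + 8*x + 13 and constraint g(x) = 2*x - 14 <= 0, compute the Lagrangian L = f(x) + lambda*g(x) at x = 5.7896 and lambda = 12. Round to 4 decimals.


Step 1: Evaluate f(x).
f(5.7896) = 6*5.7896^2 + 8*5.7896 + 13 = 260.4336
Step 2: Evaluate g(x).
g(5.7896) = 2*5.7896 - 14 = -2.4208
Step 3: Compute Lagrangian.
L = 260.4336 + 12*-2.4208 = 231.384


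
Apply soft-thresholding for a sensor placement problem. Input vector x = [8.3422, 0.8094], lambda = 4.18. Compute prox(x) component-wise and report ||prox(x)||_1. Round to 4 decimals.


Soft-thresholding with lambda = 4.18:
prox(8.3422) = sign(8.3422)*max(|8.3422| - 4.18, 0) = 4.1622
prox(0.8094) = sign(0.8094)*max(|0.8094| - 4.18, 0) = 0.0
prox(x) = [4.1622, 0.0]
||prox(x)||_1 = 4.1622 + 0.0 = 4.1622


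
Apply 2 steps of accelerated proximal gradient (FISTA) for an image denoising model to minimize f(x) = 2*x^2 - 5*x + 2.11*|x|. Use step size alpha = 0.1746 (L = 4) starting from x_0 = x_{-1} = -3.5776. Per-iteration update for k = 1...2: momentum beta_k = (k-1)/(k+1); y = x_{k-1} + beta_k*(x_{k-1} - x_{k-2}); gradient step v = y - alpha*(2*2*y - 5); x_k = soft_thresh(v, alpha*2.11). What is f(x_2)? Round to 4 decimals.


FISTA on f(x) = 2*x^2 - 5*x + 2.11*|x|
L = 4, alpha = 0.1746
Iteration 1: beta = 0.0, y = -3.5776 + 0.0*(-3.5776 + 3.5776) = -3.5776
  grad(y) = -19.3104, v = y - alpha*grad = -0.206
  prox(v) = soft_thresh(-0.206, 0.3684) = 0.0
Iteration 2: beta = 0.3333, y = 0.0 + 0.3333*(0.0 + 3.5776) = 1.1925
  grad(y) = -0.2299, v = y - alpha*grad = 1.2327
  prox(v) = soft_thresh(1.2327, 0.3684) = 0.8643
f(x_2) = 2*0.8643^2 - 5*0.8643 + 2.11*|0.8643| = -1.0038


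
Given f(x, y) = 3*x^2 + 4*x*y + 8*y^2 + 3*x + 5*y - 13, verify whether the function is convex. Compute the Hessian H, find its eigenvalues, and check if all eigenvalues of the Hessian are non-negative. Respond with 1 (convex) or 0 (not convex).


The Hessian of f(x,y) = 3*x^2 + 4*x*y + 8*y^2 + 3*x + 5*y - 13 is:
H = [[6, 4], [4, 16]]
Trace = 6 + 16 = 22
Determinant = 6*16 - (4)^2 = 80
Discriminant = (22)^2 - 4*80 = 164.0
Eigenvalues: lambda_1 = 4.5969, lambda_2 = 17.4031
The function is convex.

1


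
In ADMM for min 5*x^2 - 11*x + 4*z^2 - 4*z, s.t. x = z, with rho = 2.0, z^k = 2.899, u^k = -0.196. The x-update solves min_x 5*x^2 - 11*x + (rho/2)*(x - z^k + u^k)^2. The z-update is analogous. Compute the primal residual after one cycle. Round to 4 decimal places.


ADMM iteration with rho = 2.0, z^k = 2.899, u^k = -0.196
Step 1: x-update.
Minimize 5*x^2 - 11*x + (2.0/2)*(x - 2.899 - 0.196)^2
FOC: (2*5 + 2.0)*x = 11 + 2.0*(2.899 + 0.196)
x^{k+1} = 1.4325
Step 2: z-update.
Minimize 4*z^2 - 4*z + (2.0/2)*(1.4325 - z - 0.196)^2
FOC: (2*4 + 2.0)*z = 4 + 2.0*(1.4325 - 0.196)
z^{k+1} = 0.6473
Step 3: u-update.
u^{k+1} = -0.196 + 1.4325 - 0.6473 = 0.5892
Step 4: Primal residual = |1.4325 - 0.6473| = 0.7852


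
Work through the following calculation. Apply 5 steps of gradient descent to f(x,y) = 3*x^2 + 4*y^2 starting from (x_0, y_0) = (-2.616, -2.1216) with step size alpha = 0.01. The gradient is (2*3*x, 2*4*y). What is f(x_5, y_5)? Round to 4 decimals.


Gradient descent on f(x,y) = 3*x^2 + 4*y^2.
Starting point: (-2.616, -2.1216), alpha = 0.01
Step 1: grad_x = 2*3*-2.616 = -15.696, grad_y = 2*4*-2.1216 = -16.9728
  x_1 = -2.616 - 0.01*-15.696 = -2.459
  y_1 = -2.1216 - 0.01*-16.9728 = -1.9519
Step 2: grad_x = 2*3*-2.459 = -14.7542, grad_y = 2*4*-1.9519 = -15.615
  x_2 = -2.459 - 0.01*-14.7542 = -2.3115
  y_2 = -1.9519 - 0.01*-15.615 = -1.7957
Step 3: grad_x = 2*3*-2.3115 = -13.869, grad_y = 2*4*-1.7957 = -14.3658
  x_3 = -2.3115 - 0.01*-13.869 = -2.1728
  y_3 = -1.7957 - 0.01*-14.3658 = -1.6521
Step 4: grad_x = 2*3*-2.1728 = -13.0368, grad_y = 2*4*-1.6521 = -13.2165
  x_4 = -2.1728 - 0.01*-13.0368 = -2.0424
  y_4 = -1.6521 - 0.01*-13.2165 = -1.5199
Step 5: grad_x = 2*3*-2.0424 = -12.2546, grad_y = 2*4*-1.5199 = -12.1592
  x_5 = -2.0424 - 0.01*-12.2546 = -1.9199
  y_5 = -1.5199 - 0.01*-12.1592 = -1.3983
f(-1.9199, -1.3983) = 3*(-1.9199)^2 + 4*(-1.3983)^2 = 18.879


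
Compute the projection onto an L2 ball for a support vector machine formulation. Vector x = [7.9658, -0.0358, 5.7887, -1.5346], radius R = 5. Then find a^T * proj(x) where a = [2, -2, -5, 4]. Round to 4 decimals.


Step 1: Compute ||x|| (intermediates to 6 decimals).
||x|| = sqrt(7.9658^2 + (-0.0358)^2 + 5.7887^2 + (-1.5346)^2) = 9.965907
Step 2: Project.
Since ||x|| > R, scale = R/||x|| = 5/9.965907 = 0.50171, proj(x) = scale * x
proj(x) = [3.996522, -0.017961, 2.904249, -0.769924]
Step 3: Dot product.
a^T * proj(x) = 2*3.996522 - 2*(-0.017961) - 5*2.904249 + 4*(-0.769924) = -9.572


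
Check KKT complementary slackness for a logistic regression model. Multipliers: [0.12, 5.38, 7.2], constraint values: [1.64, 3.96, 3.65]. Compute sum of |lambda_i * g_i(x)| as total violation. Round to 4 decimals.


KKT complementary slackness check:
lambda_1 * g_1 = 0.12 * 1.64 = 0.1968
lambda_2 * g_2 = 5.38 * 3.96 = 21.3048
lambda_3 * g_3 = 7.2 * 3.65 = 26.28
Total violation = 0.1968 + 21.3048 + 26.28 = 47.7816


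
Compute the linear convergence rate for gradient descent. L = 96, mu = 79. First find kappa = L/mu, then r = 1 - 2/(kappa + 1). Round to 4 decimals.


Step 1: Compute the condition number.
kappa = L/mu = 96/79 = 1.2152
Step 2: Compute the convergence rate.
r = 1 - 2/(kappa + 1) = 1 - 2*mu/(L + mu) = (L - mu)/(L + mu) = 17/175 = 0.0971


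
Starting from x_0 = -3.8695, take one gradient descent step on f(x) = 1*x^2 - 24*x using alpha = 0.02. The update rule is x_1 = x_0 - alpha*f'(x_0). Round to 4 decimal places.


We compute the gradient at x_0 and apply the update.
f'(x) = 2*x - 24
f'(-3.8695) = 2*-3.8695 - 24 = -31.739
x_1 = -3.8695 - 0.02*-31.739 = -3.2347


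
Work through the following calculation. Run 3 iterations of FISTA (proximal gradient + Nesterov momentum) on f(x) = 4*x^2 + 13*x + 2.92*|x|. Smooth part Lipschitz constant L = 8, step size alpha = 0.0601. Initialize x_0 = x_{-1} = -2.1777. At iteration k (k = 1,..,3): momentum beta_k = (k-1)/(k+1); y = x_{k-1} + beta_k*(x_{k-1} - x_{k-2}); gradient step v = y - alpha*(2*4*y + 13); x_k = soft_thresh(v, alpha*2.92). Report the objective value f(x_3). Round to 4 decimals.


FISTA on f(x) = 4*x^2 + 13*x + 2.92*|x|
L = 8, alpha = 0.0601
Iteration 1: beta = 0.0, y = -2.1777 + 0.0*(-2.1777 + 2.1777) = -2.1777
  grad(y) = -4.4216, v = y - alpha*grad = -1.912
  prox(v) = soft_thresh(-1.912, 0.1755) = -1.7365
Iteration 2: beta = 0.3333, y = -1.7365 + 0.3333*(-1.7365 + 2.1777) = -1.5894
  grad(y) = 0.2849, v = y - alpha*grad = -1.6065
  prox(v) = soft_thresh(-1.6065, 0.1755) = -1.431
Iteration 3: beta = 0.5, y = -1.431 + 0.5*(-1.431 + 1.7365) = -1.2783
  grad(y) = 2.7736, v = y - alpha*grad = -1.445
  prox(v) = soft_thresh(-1.445, 0.1755) = -1.2695
f(x_3) = 4*(-1.2695)^2 + 13*(-1.2695) + 2.92*|-1.2695| = -6.35


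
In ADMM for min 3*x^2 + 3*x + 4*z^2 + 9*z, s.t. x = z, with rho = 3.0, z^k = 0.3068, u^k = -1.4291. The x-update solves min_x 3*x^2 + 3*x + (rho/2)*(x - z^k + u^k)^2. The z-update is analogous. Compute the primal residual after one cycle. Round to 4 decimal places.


ADMM iteration with rho = 3.0, z^k = 0.3068, u^k = -1.4291
Step 1: x-update.
Minimize 3*x^2 + 3*x + (3.0/2)*(x - 0.3068 - 1.4291)^2
FOC: (2*3 + 3.0)*x = -3 + 3.0*(0.3068 + 1.4291)
x^{k+1} = 0.2453
Step 2: z-update.
Minimize 4*z^2 + 9*z + (3.0/2)*(0.2453 - z - 1.4291)^2
FOC: (2*4 + 3.0)*z = -9 + 3.0*(0.2453 - 1.4291)
z^{k+1} = -1.141
Step 3: u-update.
u^{k+1} = -1.4291 + 0.2453 + 1.141 = -0.0428
Step 4: Primal residual = |0.2453 + 1.141| = 1.3863


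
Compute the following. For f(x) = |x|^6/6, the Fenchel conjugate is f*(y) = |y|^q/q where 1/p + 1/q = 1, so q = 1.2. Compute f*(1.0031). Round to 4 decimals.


The conjugate exponent q satisfies 1/p + 1/q = 1.
p = 6, so q = 6/(6 - 1) = 1.2
|y|^q = 1.0031^1.2 = 1.0037
f*(1.0031) = 1.0037 / 1.2 = 0.8364


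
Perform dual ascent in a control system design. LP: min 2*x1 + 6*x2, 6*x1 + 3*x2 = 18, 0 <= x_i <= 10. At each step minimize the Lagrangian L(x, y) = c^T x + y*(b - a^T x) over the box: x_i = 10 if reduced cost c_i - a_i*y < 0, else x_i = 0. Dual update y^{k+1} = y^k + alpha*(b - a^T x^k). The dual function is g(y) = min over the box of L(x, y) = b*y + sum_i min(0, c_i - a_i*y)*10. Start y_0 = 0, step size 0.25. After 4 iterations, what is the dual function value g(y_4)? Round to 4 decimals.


Dual ascent for LP: min 2*x1 + 6*x2, 6*x1 + 3*x2 = 18, 0 <= x_i <= 10
Step 1: y^k = 0.0, reduced costs: (2.0, 6.0)
  x^k = (0.0, 0.0), subgradient = b - a^T x = 18.0
  y^{k+1} = 0.0 + 0.25*18.0 = 4.5
Step 2: y^k = 4.5, reduced costs: (-25.0, -7.5)
  x^k = (10.0, 10.0), subgradient = b - a^T x = -72.0
  y^{k+1} = 4.5 + 0.25*-72.0 = -13.5
Step 3: y^k = -13.5, reduced costs: (83.0, 46.5)
  x^k = (0.0, 0.0), subgradient = b - a^T x = 18.0
  y^{k+1} = -13.5 + 0.25*18.0 = -9.0
Step 4: y^k = -9.0, reduced costs: (56.0, 33.0)
  x^k = (0.0, 0.0), subgradient = b - a^T x = 18.0
  y^{k+1} = -9.0 + 0.25*18.0 = -4.5
Dual objective at y_4 = -4.5: reduced costs (29.0, 19.5), box minimizer x = (0.0, 0.0)
g(y_4) = b*y + (c1 - a1*y)*x1 + (c2 - a2*y)*x2 = 18*(-4.5) + 29.0*0.0 + 19.5*0.0 = -81.0 + 0.0 + 0.0 = -81.0


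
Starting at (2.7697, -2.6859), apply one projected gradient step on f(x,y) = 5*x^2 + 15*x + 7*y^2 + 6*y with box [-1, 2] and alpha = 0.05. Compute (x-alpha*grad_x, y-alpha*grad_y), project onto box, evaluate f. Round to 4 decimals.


Step 1: Compute gradient at (2.7697, -2.6859).
grad_x = 2*5*2.7697 + 15 = 42.697
grad_y = 2*7*-2.6859 + 6 = -31.6026
Step 2: Gradient step.
x_raw = 2.7697 - 0.05*42.697 = 0.6349
y_raw = -2.6859 - 0.05*-31.6026 = -1.1058
Step 3: Project onto [-1, 2].
x_proj = clip(0.6349) = 0.6349
y_proj = clip(-1.1058) = -1.0
Step 4: Evaluate f.
f(0.6349, -1.0) = 12.5379


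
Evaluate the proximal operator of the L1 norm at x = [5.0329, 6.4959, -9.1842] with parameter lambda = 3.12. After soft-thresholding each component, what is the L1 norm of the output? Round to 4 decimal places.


Soft-thresholding with lambda = 3.12:
prox(5.0329) = sign(5.0329)*max(|5.0329| - 3.12, 0) = 1.9129
prox(6.4959) = sign(6.4959)*max(|6.4959| - 3.12, 0) = 3.3759
prox(-9.1842) = sign(-9.1842)*max(|-9.1842| - 3.12, 0) = -6.0642
prox(x) = [1.9129, 3.3759, -6.0642]
||prox(x)||_1 = 1.9129 + 3.3759 + 6.0642 = 11.353


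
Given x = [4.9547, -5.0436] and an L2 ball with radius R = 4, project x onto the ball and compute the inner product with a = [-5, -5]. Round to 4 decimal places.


Step 1: Compute ||x|| (intermediates to 6 decimals).
||x|| = sqrt(4.9547^2 + (-5.0436)^2) = 7.070145
Step 2: Project.
Since ||x|| > R, scale = R/||x|| = 4/7.070145 = 0.565759, proj(x) = scale * x
proj(x) = [2.803166, -2.853462]
Step 3: Dot product.
a^T * proj(x) = -5*2.803166 - 5*(-2.853462) = 0.2515
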